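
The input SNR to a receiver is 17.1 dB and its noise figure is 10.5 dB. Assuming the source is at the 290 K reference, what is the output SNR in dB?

By definition F = SNR_in/SNR_out, so in dB: SNR_out = SNR_in − NF
SNR_out = 17.1 − 10.5 = 6.6 dB

6.6 dB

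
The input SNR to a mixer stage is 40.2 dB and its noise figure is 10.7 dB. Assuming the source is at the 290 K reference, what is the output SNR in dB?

By definition F = SNR_in/SNR_out, so in dB: SNR_out = SNR_in − NF
SNR_out = 40.2 − 10.7 = 29.5 dB

29.5 dB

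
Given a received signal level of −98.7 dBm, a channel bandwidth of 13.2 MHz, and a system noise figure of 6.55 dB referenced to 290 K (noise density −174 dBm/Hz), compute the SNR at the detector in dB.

−2.5 dB

Noise floor: N = −174 + 10 log₁₀(B) + NF
10 log₁₀(1.32×10⁷) = 71.21 dB
N = −174 + 71.21 + 6.55 = −96.24 dBm
SNR = P_sig − N = −98.7 − (−96.24) = −2.46 dB → −2.5 dB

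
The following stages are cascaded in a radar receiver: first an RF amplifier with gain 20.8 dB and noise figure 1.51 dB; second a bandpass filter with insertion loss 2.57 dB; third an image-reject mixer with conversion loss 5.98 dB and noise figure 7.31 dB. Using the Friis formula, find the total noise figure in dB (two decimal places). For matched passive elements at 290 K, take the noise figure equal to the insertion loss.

1.73 dB

Convert to linear (a loss of L dB is a gain of −L dB): F_i = 10^(NF_i/10), G_i = 10^(G_i,dB/10)
  Stage 1: F_1 = 10^(1.51/10) = 1.416, G_1 = 10^(20.8/10) = 120.2
  Stage 2: F_2 = 10^(2.57/10) = 1.807, G_2 = 10^(−2.57/10) = 0.5534
  Stage 3: F_3 = 10^(7.31/10) = 5.383, G_3 = 10^(−5.98/10) = 0.2523
Friis cascade:
  F = 1.416 + (1.807 − 1)/120.2 + (5.383 − 1)/66.53 = 1.488
NF = 10 log₁₀(1.488) = 1.73 dB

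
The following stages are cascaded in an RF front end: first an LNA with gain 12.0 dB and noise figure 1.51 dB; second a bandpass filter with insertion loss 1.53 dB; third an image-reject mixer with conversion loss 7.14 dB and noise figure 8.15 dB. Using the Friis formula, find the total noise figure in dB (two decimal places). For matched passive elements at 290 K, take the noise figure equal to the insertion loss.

2.88 dB

Convert to linear (a loss of L dB is a gain of −L dB): F_i = 10^(NF_i/10), G_i = 10^(G_i,dB/10)
  Stage 1: F_1 = 10^(1.51/10) = 1.416, G_1 = 10^(12.0/10) = 15.85
  Stage 2: F_2 = 10^(1.53/10) = 1.422, G_2 = 10^(−1.53/10) = 0.7031
  Stage 3: F_3 = 10^(8.15/10) = 6.531, G_3 = 10^(−7.14/10) = 0.1932
Friis cascade:
  F = 1.416 + (1.422 − 1)/15.85 + (6.531 − 1)/11.14 = 1.939
NF = 10 log₁₀(1.939) = 2.88 dB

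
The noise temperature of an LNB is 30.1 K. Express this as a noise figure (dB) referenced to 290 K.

0.429 dB

F = 1 + T_e/T₀ = 1 + 30.1/290 = 1.10379
NF = 10 log₁₀(1.10379) = 0.429 dB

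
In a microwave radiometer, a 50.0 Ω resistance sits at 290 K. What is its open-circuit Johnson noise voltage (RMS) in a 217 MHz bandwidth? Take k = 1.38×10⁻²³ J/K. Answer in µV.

V_n = √(4kTRB)
4kTRB = 4 × 1.38×10⁻²³ × 290 × 5.00×10¹ × 2.17×10⁸ = 1.74×10⁻¹⁰ V²
V_n = √(1.74×10⁻¹⁰) = 1.32×10⁻⁵ V = 13.2 µV

13.2 µV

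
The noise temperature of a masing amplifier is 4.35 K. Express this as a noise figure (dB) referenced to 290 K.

F = 1 + T_e/T₀ = 1 + 4.35/290 = 1.015
NF = 10 log₁₀(1.015) = 0.065 dB

0.065 dB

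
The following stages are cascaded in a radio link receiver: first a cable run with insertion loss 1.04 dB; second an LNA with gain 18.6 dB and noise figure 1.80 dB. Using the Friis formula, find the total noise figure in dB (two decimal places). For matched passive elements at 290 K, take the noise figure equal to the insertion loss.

Convert to linear (a loss of L dB is a gain of −L dB): F_i = 10^(NF_i/10), G_i = 10^(G_i,dB/10)
  Stage 1: F_1 = 10^(1.04/10) = 1.271, G_1 = 10^(−1.04/10) = 0.7870
  Stage 2: F_2 = 10^(1.80/10) = 1.514, G_2 = 10^(18.6/10) = 72.44
Friis cascade:
  F = 1.271 + (1.514 − 1)/0.7870 = 1.923
NF = 10 log₁₀(1.923) = 2.84 dB

2.84 dB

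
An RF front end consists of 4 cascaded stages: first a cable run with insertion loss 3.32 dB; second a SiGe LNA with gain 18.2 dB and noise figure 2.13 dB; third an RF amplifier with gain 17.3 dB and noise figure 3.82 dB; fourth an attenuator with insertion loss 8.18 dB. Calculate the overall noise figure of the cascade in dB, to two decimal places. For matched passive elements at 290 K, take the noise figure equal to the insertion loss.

5.51 dB

Convert to linear (a loss of L dB is a gain of −L dB): F_i = 10^(NF_i/10), G_i = 10^(G_i,dB/10)
  Stage 1: F_1 = 10^(3.32/10) = 2.148, G_1 = 10^(−3.32/10) = 0.4656
  Stage 2: F_2 = 10^(2.13/10) = 1.633, G_2 = 10^(18.2/10) = 66.07
  Stage 3: F_3 = 10^(3.82/10) = 2.410, G_3 = 10^(17.3/10) = 53.70
  Stage 4: F_4 = 10^(8.18/10) = 6.577, G_4 = 10^(−8.18/10) = 0.1521
Friis cascade:
  F = 2.148 + (1.633 − 1)/0.4656 + (2.410 − 1)/30.76 + (6.577 − 1)/1652 = 3.557
NF = 10 log₁₀(3.557) = 5.51 dB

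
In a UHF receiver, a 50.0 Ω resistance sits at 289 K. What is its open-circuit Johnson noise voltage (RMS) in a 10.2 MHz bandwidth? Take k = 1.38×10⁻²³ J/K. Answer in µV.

2.85 µV

V_n = √(4kTRB)
4kTRB = 4 × 1.38×10⁻²³ × 289 × 5.00×10¹ × 1.02×10⁷ = 8.14×10⁻¹² V²
V_n = √(8.14×10⁻¹²) = 2.85×10⁻⁶ V = 2.85 µV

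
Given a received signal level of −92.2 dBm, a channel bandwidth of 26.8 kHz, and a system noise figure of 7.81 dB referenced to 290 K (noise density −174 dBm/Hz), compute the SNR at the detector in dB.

Noise floor: N = −174 + 10 log₁₀(B) + NF
10 log₁₀(2.68×10⁴) = 44.28 dB
N = −174 + 44.28 + 7.81 = −121.91 dBm
SNR = P_sig − N = −92.2 − (−121.91) = 29.71 dB → 29.7 dB

29.7 dB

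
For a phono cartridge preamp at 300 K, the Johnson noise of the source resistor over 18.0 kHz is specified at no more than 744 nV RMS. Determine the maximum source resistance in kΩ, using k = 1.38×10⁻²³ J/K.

1.86 kΩ

Johnson–Nyquist: V_n = √(4kTRB) ⇒ R = V_n² / (4kTB)
4kTB = 4 × 1.38×10⁻²³ × 300 × 1.80×10⁴ = 2.98×10⁻¹⁶
R = (7.44×10⁻⁷)² / 2.98×10⁻¹⁶ = 1.86×10³ Ω = 1.86 kΩ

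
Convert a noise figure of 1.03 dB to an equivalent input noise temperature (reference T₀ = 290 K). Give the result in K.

F = 10^(1.03/10) = 1.26765
T_e = (F − 1)·T₀ = (1.26765 − 1) × 290 = 77.6 K

77.6 K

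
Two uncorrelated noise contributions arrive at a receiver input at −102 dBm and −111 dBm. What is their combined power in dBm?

−101.5 dBm

Convert to linear, add, convert back:
P₁ = 6.31×10⁻¹⁴ W, P₂ = 7.94×10⁻¹⁵ W
P_tot = 7.10×10⁻¹⁴ W → 10 log₁₀(P_tot / 10⁻³) = −101.5 dBm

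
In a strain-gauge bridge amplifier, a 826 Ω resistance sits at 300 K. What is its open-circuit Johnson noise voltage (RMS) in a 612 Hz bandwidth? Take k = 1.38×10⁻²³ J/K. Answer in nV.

91.5 nV

V_n = √(4kTRB)
4kTRB = 4 × 1.38×10⁻²³ × 300 × 8.26×10² × 6.12×10² = 8.37×10⁻¹⁵ V²
V_n = √(8.37×10⁻¹⁵) = 9.15×10⁻⁸ V = 91.5 nV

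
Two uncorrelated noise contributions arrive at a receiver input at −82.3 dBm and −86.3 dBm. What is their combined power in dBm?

Convert to linear, add, convert back:
P₁ = 5.89×10⁻¹² W, P₂ = 2.34×10⁻¹² W
P_tot = 8.23×10⁻¹² W → 10 log₁₀(P_tot / 10⁻³) = −80.8 dBm

−80.8 dBm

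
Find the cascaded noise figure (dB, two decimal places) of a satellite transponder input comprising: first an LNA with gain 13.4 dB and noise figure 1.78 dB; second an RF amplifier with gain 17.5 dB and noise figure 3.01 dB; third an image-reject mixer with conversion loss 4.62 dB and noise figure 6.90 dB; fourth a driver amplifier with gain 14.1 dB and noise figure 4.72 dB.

Convert to linear (a loss of L dB is a gain of −L dB): F_i = 10^(NF_i/10), G_i = 10^(G_i,dB/10)
  Stage 1: F_1 = 10^(1.78/10) = 1.507, G_1 = 10^(13.4/10) = 21.88
  Stage 2: F_2 = 10^(3.01/10) = 2.000, G_2 = 10^(17.5/10) = 56.23
  Stage 3: F_3 = 10^(6.90/10) = 4.898, G_3 = 10^(−4.62/10) = 0.3451
  Stage 4: F_4 = 10^(4.72/10) = 2.965, G_4 = 10^(14.1/10) = 25.70
Friis cascade:
  F = 1.507 + (2.000 − 1)/21.88 + (4.898 − 1)/1230 + (2.965 − 1)/424.6 = 1.560
NF = 10 log₁₀(1.560) = 1.93 dB

1.93 dB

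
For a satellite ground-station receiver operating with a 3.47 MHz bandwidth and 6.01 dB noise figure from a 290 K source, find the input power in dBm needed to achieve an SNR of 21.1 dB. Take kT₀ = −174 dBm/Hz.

−81.5 dBm

Sensitivity = −174 + 10 log₁₀(B) + NF + SNR_min
= −174 + 65.4 + 6.01 + 21.1
= −81.49 dBm → −81.5 dBm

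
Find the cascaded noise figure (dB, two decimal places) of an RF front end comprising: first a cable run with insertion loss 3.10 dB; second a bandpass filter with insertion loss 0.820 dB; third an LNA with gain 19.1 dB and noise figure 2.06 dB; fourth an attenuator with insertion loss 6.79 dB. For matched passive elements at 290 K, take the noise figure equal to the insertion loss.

Convert to linear (a loss of L dB is a gain of −L dB): F_i = 10^(NF_i/10), G_i = 10^(G_i,dB/10)
  Stage 1: F_1 = 10^(3.10/10) = 2.042, G_1 = 10^(−3.10/10) = 0.4898
  Stage 2: F_2 = 10^(0.820/10) = 1.208, G_2 = 10^(−0.820/10) = 0.8279
  Stage 3: F_3 = 10^(2.06/10) = 1.607, G_3 = 10^(19.1/10) = 81.28
  Stage 4: F_4 = 10^(6.79/10) = 4.775, G_4 = 10^(−6.79/10) = 0.2094
Friis cascade:
  F = 2.042 + (1.208 − 1)/0.4898 + (1.607 − 1)/0.4055 + (4.775 − 1)/32.96 = 4.077
NF = 10 log₁₀(4.077) = 6.10 dB

6.10 dB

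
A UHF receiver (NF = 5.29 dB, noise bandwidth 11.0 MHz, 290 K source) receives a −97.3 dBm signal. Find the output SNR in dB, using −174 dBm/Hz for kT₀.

Noise floor: N = −174 + 10 log₁₀(B) + NF
10 log₁₀(1.10×10⁷) = 70.41 dB
N = −174 + 70.41 + 5.29 = −98.30 dBm
SNR = P_sig − N = −97.3 − (−98.30) = 1.00 dB → 1.0 dB

1.0 dB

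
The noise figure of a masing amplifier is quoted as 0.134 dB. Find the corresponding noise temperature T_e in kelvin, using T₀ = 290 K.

9.09 K

F = 10^(0.134/10) = 1.03134
T_e = (F − 1)·T₀ = (1.03134 − 1) × 290 = 9.09 K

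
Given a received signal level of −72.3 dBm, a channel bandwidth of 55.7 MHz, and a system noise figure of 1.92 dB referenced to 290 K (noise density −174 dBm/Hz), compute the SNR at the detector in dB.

22.3 dB

Noise floor: N = −174 + 10 log₁₀(B) + NF
10 log₁₀(5.57×10⁷) = 77.46 dB
N = −174 + 77.46 + 1.92 = −94.62 dBm
SNR = P_sig − N = −72.3 − (−94.62) = 22.32 dB → 22.3 dB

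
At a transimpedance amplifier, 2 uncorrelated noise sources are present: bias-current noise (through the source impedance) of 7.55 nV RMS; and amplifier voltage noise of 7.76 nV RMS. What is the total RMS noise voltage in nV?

Uncorrelated sources add in power (mean-square): V_tot = √(ΣV_i²)
V_tot = √[(7.55×10⁻⁹)² + (7.76×10⁻⁹)²] = 1.08×10⁻⁸ V = 10.8 nV

10.8 nV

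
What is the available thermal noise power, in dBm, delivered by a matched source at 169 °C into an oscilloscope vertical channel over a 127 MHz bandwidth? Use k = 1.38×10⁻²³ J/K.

T = 169 °C + 273.15 = 442.15 K
P_n = kTB = 1.38×10⁻²³ × 442.15 × 1.27×10⁸ = 7.75×10⁻¹³ W
In dBm: 10 log₁₀(7.75×10⁻¹³ / 10⁻³) = −91.1 dBm

−91.1 dBm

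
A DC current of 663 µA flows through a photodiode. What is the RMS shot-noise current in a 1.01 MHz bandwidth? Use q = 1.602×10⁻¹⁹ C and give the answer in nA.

I_n = √(2qI·B)
2qI·B = 2 × 1.602×10⁻¹⁹ × 6.63×10⁻⁴ × 1.01×10⁶ = 2.15×10⁻¹⁶ A²
I_n = √(2.15×10⁻¹⁶) = 1.46×10⁻⁸ A = 14.6 nA

14.6 nA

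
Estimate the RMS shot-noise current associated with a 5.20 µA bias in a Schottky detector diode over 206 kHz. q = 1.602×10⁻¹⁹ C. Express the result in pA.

I_n = √(2qI·B)
2qI·B = 2 × 1.602×10⁻¹⁹ × 5.20×10⁻⁶ × 2.06×10⁵ = 3.43×10⁻¹⁹ A²
I_n = √(3.43×10⁻¹⁹) = 5.86×10⁻¹⁰ A = 586 pA

586 pA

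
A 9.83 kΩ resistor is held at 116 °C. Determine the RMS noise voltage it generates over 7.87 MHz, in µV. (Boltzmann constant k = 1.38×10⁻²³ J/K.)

T = 116 °C + 273.15 = 389.15 K
V_n = √(4kTRB)
4kTRB = 4 × 1.38×10⁻²³ × 389.15 × 9.83×10³ × 7.87×10⁶ = 1.66×10⁻⁹ V²
V_n = √(1.66×10⁻⁹) = 4.08×10⁻⁵ V = 40.8 µV

40.8 µV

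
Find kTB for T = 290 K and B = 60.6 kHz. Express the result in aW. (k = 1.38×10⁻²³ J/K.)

243 aW

P_n = kTB = 1.38×10⁻²³ × 290 × 6.06×10⁴ = 2.43×10⁻¹⁶ W = 243 aW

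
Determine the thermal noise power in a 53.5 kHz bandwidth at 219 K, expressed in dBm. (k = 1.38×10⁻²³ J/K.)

−127.9 dBm

P_n = kTB = 1.38×10⁻²³ × 219 × 5.35×10⁴ = 1.62×10⁻¹⁶ W
In dBm: 10 log₁₀(1.62×10⁻¹⁶ / 10⁻³) = −127.9 dBm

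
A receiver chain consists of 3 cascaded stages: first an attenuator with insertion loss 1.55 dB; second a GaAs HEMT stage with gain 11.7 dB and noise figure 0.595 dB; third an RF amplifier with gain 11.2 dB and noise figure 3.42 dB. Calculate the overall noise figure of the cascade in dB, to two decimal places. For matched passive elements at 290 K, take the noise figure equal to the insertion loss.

Convert to linear (a loss of L dB is a gain of −L dB): F_i = 10^(NF_i/10), G_i = 10^(G_i,dB/10)
  Stage 1: F_1 = 10^(1.55/10) = 1.429, G_1 = 10^(−1.55/10) = 0.6998
  Stage 2: F_2 = 10^(0.595/10) = 1.147, G_2 = 10^(11.7/10) = 14.79
  Stage 3: F_3 = 10^(3.42/10) = 2.198, G_3 = 10^(11.2/10) = 13.18
Friis cascade:
  F = 1.429 + (1.147 − 1)/0.6998 + (2.198 − 1)/10.35 = 1.754
NF = 10 log₁₀(1.754) = 2.44 dB

2.44 dB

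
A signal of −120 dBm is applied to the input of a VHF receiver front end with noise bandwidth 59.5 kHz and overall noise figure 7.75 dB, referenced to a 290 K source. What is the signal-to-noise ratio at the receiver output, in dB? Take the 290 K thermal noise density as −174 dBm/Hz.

−1.5 dB

Noise floor: N = −174 + 10 log₁₀(B) + NF
10 log₁₀(5.95×10⁴) = 47.75 dB
N = −174 + 47.75 + 7.75 = −118.50 dBm
SNR = P_sig − N = −120 − (−118.50) = −1.50 dB → −1.5 dB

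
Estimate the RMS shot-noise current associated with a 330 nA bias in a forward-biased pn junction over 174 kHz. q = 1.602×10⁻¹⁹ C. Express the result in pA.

I_n = √(2qI·B)
2qI·B = 2 × 1.602×10⁻¹⁹ × 3.30×10⁻⁷ × 1.74×10⁵ = 1.84×10⁻²⁰ A²
I_n = √(1.84×10⁻²⁰) = 1.36×10⁻¹⁰ A = 136 pA

136 pA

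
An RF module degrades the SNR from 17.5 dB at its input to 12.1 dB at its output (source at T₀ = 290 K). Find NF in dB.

5.4 dB

NF (dB) = SNR_in(dB) − SNR_out(dB) when the source is at T₀
NF = 17.5 − 12.1 = 5.4 dB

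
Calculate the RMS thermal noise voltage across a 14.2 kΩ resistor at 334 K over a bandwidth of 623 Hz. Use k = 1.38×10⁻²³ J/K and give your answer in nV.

V_n = √(4kTRB)
4kTRB = 4 × 1.38×10⁻²³ × 334 × 1.42×10⁴ × 6.23×10² = 1.63×10⁻¹³ V²
V_n = √(1.63×10⁻¹³) = 4.04×10⁻⁷ V = 404 nV

404 nV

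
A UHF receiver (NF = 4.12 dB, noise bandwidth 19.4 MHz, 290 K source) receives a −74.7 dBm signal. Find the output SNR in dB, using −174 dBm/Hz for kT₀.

Noise floor: N = −174 + 10 log₁₀(B) + NF
10 log₁₀(1.94×10⁷) = 72.88 dB
N = −174 + 72.88 + 4.12 = −97.00 dBm
SNR = P_sig − N = −74.7 − (−97.00) = 22.30 dB → 22.3 dB

22.3 dB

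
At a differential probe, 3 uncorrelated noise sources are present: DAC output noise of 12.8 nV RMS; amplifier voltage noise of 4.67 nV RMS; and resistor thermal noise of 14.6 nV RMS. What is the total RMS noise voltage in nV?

Uncorrelated sources add in power (mean-square): V_tot = √(ΣV_i²)
V_tot = √[(1.28×10⁻⁸)² + (4.67×10⁻⁹)² + (1.46×10⁻⁸)²] = 2.00×10⁻⁸ V = 20.0 nV

20.0 nV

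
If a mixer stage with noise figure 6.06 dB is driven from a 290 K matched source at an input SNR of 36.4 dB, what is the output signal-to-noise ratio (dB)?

30.34 dB

By definition F = SNR_in/SNR_out, so in dB: SNR_out = SNR_in − NF
SNR_out = 36.4 − 6.06 = 30.34 dB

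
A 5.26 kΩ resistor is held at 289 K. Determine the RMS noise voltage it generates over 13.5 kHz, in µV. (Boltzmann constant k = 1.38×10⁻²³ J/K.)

1.06 µV

V_n = √(4kTRB)
4kTRB = 4 × 1.38×10⁻²³ × 289 × 5.26×10³ × 1.35×10⁴ = 1.13×10⁻¹² V²
V_n = √(1.13×10⁻¹²) = 1.06×10⁻⁶ V = 1.06 µV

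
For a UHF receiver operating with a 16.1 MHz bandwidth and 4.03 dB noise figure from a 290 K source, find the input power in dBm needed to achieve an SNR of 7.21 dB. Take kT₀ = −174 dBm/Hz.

Sensitivity = −174 + 10 log₁₀(B) + NF + SNR_min
= −174 + 72.07 + 4.03 + 7.21
= −90.69 dBm → −90.7 dBm

−90.7 dBm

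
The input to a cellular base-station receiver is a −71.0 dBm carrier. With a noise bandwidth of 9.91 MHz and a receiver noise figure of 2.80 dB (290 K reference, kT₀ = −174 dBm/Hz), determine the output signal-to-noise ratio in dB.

30.2 dB

Noise floor: N = −174 + 10 log₁₀(B) + NF
10 log₁₀(9.91×10⁶) = 69.96 dB
N = −174 + 69.96 + 2.80 = −101.24 dBm
SNR = P_sig − N = −71.0 − (−101.24) = 30.24 dB → 30.2 dB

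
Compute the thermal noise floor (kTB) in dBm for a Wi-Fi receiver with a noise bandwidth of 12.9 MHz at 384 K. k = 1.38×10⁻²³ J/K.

−101.7 dBm

P_n = kTB = 1.38×10⁻²³ × 384 × 1.29×10⁷ = 6.84×10⁻¹⁴ W
In dBm: 10 log₁₀(6.84×10⁻¹⁴ / 10⁻³) = −101.7 dBm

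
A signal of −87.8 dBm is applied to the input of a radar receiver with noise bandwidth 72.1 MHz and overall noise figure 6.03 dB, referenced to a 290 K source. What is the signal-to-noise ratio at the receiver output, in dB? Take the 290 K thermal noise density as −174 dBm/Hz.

Noise floor: N = −174 + 10 log₁₀(B) + NF
10 log₁₀(7.21×10⁷) = 78.58 dB
N = −174 + 78.58 + 6.03 = −89.39 dBm
SNR = P_sig − N = −87.8 − (−89.39) = 1.59 dB → 1.6 dB

1.6 dB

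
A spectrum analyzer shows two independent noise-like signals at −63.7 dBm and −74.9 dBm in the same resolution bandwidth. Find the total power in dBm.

−63.4 dBm

Convert to linear, add, convert back:
P₁ = 4.27×10⁻¹⁰ W, P₂ = 3.24×10⁻¹¹ W
P_tot = 4.59×10⁻¹⁰ W → 10 log₁₀(P_tot / 10⁻³) = −63.4 dBm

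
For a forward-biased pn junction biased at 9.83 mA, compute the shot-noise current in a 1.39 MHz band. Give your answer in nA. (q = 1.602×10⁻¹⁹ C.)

66.2 nA

I_n = √(2qI·B)
2qI·B = 2 × 1.602×10⁻¹⁹ × 9.83×10⁻³ × 1.39×10⁶ = 4.38×10⁻¹⁵ A²
I_n = √(4.38×10⁻¹⁵) = 6.62×10⁻⁸ A = 66.2 nA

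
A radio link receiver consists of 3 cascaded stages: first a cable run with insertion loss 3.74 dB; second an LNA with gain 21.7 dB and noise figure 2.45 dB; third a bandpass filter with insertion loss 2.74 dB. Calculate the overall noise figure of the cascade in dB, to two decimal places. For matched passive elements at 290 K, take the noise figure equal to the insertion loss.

Convert to linear (a loss of L dB is a gain of −L dB): F_i = 10^(NF_i/10), G_i = 10^(G_i,dB/10)
  Stage 1: F_1 = 10^(3.74/10) = 2.366, G_1 = 10^(−3.74/10) = 0.4227
  Stage 2: F_2 = 10^(2.45/10) = 1.758, G_2 = 10^(21.7/10) = 147.9
  Stage 3: F_3 = 10^(2.74/10) = 1.879, G_3 = 10^(−2.74/10) = 0.5321
Friis cascade:
  F = 2.366 + (1.758 − 1)/0.4227 + (1.879 − 1)/62.52 = 4.173
NF = 10 log₁₀(4.173) = 6.20 dB

6.20 dB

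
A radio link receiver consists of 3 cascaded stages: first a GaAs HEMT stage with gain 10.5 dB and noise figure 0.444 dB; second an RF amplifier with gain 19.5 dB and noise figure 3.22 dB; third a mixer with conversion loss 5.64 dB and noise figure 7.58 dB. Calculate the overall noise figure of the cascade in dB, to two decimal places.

Convert to linear (a loss of L dB is a gain of −L dB): F_i = 10^(NF_i/10), G_i = 10^(G_i,dB/10)
  Stage 1: F_1 = 10^(0.444/10) = 1.108, G_1 = 10^(10.5/10) = 11.22
  Stage 2: F_2 = 10^(3.22/10) = 2.099, G_2 = 10^(19.5/10) = 89.13
  Stage 3: F_3 = 10^(7.58/10) = 5.728, G_3 = 10^(−5.64/10) = 0.2729
Friis cascade:
  F = 1.108 + (2.099 − 1)/11.22 + (5.728 − 1)/1000 = 1.210
NF = 10 log₁₀(1.210) = 0.83 dB

0.83 dB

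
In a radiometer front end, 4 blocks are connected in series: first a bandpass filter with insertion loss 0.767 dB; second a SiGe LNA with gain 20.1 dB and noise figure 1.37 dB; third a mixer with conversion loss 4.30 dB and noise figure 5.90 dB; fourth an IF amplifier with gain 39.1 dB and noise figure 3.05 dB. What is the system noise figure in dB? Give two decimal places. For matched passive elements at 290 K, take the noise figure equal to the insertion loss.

2.31 dB

Convert to linear (a loss of L dB is a gain of −L dB): F_i = 10^(NF_i/10), G_i = 10^(G_i,dB/10)
  Stage 1: F_1 = 10^(0.767/10) = 1.193, G_1 = 10^(−0.767/10) = 0.8381
  Stage 2: F_2 = 10^(1.37/10) = 1.371, G_2 = 10^(20.1/10) = 102.3
  Stage 3: F_3 = 10^(5.90/10) = 3.890, G_3 = 10^(−4.30/10) = 0.3715
  Stage 4: F_4 = 10^(3.05/10) = 2.018, G_4 = 10^(39.1/10) = 8128
Friis cascade:
  F = 1.193 + (1.371 − 1)/0.8381 + (3.890 − 1)/85.76 + (2.018 − 1)/31.86 = 1.701
NF = 10 log₁₀(1.701) = 2.31 dB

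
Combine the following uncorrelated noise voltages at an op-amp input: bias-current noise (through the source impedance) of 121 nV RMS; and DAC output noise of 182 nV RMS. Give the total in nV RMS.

Uncorrelated sources add in power (mean-square): V_tot = √(ΣV_i²)
V_tot = √[(1.21×10⁻⁷)² + (1.82×10⁻⁷)²] = 2.19×10⁻⁷ V = 219 nV

219 nV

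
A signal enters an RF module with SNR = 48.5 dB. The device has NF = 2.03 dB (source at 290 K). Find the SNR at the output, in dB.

By definition F = SNR_in/SNR_out, so in dB: SNR_out = SNR_in − NF
SNR_out = 48.5 − 2.03 = 46.47 dB

46.47 dB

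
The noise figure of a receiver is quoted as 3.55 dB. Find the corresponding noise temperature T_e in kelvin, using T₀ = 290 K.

367 K

F = 10^(3.55/10) = 2.26464
T_e = (F − 1)·T₀ = (2.26464 − 1) × 290 = 367 K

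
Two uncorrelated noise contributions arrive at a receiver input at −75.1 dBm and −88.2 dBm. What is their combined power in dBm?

−74.9 dBm

Convert to linear, add, convert back:
P₁ = 3.09×10⁻¹¹ W, P₂ = 1.51×10⁻¹² W
P_tot = 3.24×10⁻¹¹ W → 10 log₁₀(P_tot / 10⁻³) = −74.9 dBm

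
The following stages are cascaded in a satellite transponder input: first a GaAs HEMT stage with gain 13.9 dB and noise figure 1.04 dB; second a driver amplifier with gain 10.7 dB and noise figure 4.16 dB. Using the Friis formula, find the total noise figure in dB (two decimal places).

Convert to linear (a loss of L dB is a gain of −L dB): F_i = 10^(NF_i/10), G_i = 10^(G_i,dB/10)
  Stage 1: F_1 = 10^(1.04/10) = 1.271, G_1 = 10^(13.9/10) = 24.55
  Stage 2: F_2 = 10^(4.16/10) = 2.606, G_2 = 10^(10.7/10) = 11.75
Friis cascade:
  F = 1.271 + (2.606 − 1)/24.55 = 1.336
NF = 10 log₁₀(1.336) = 1.26 dB

1.26 dB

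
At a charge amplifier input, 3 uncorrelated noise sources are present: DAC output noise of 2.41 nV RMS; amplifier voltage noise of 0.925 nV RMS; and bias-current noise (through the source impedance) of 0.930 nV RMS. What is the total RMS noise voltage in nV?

2.74 nV

Uncorrelated sources add in power (mean-square): V_tot = √(ΣV_i²)
V_tot = √[(2.41×10⁻⁹)² + (9.25×10⁻¹⁰)² + (9.30×10⁻¹⁰)²] = 2.74×10⁻⁹ V = 2.74 nV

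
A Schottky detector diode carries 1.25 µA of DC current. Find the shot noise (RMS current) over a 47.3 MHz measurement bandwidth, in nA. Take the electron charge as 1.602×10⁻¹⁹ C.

I_n = √(2qI·B)
2qI·B = 2 × 1.602×10⁻¹⁹ × 1.25×10⁻⁶ × 4.73×10⁷ = 1.89×10⁻¹⁷ A²
I_n = √(1.89×10⁻¹⁷) = 4.35×10⁻⁹ A = 4.35 nA

4.35 nA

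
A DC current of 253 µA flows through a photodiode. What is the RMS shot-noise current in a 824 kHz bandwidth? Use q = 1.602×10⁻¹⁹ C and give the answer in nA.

8.17 nA

I_n = √(2qI·B)
2qI·B = 2 × 1.602×10⁻¹⁹ × 2.53×10⁻⁴ × 8.24×10⁵ = 6.68×10⁻¹⁷ A²
I_n = √(6.68×10⁻¹⁷) = 8.17×10⁻⁹ A = 8.17 nA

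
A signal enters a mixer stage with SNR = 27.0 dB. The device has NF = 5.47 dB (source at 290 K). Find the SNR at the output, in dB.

21.53 dB

By definition F = SNR_in/SNR_out, so in dB: SNR_out = SNR_in − NF
SNR_out = 27.0 − 5.47 = 21.53 dB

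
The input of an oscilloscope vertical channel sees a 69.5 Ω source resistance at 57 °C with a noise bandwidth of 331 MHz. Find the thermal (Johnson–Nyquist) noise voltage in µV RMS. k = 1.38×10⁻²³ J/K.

T = 57 °C + 273.15 = 330.15 K
V_n = √(4kTRB)
4kTRB = 4 × 1.38×10⁻²³ × 330.15 × 6.95×10¹ × 3.31×10⁸ = 4.19×10⁻¹⁰ V²
V_n = √(4.19×10⁻¹⁰) = 2.05×10⁻⁵ V = 20.5 µV

20.5 µV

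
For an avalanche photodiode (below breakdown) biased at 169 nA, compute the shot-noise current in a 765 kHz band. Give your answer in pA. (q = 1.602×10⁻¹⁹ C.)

204 pA

I_n = √(2qI·B)
2qI·B = 2 × 1.602×10⁻¹⁹ × 1.69×10⁻⁷ × 7.65×10⁵ = 4.14×10⁻²⁰ A²
I_n = √(4.14×10⁻²⁰) = 2.04×10⁻¹⁰ A = 204 pA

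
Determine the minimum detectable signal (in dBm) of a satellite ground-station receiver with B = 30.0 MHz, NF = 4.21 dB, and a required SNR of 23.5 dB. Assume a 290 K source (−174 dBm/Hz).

Sensitivity = −174 + 10 log₁₀(B) + NF + SNR_min
= −174 + 74.77 + 4.21 + 23.5
= −71.52 dBm → −71.5 dBm

−71.5 dBm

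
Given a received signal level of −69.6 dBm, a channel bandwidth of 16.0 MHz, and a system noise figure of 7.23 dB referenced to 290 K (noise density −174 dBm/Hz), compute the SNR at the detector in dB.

Noise floor: N = −174 + 10 log₁₀(B) + NF
10 log₁₀(1.60×10⁷) = 72.04 dB
N = −174 + 72.04 + 7.23 = −94.73 dBm
SNR = P_sig − N = −69.6 − (−94.73) = 25.13 dB → 25.1 dB

25.1 dB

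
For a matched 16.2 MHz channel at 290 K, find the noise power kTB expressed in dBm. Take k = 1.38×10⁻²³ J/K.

P_n = kTB = 1.38×10⁻²³ × 290 × 1.62×10⁷ = 6.48×10⁻¹⁴ W
In dBm: 10 log₁₀(6.48×10⁻¹⁴ / 10⁻³) = −101.9 dBm

−101.9 dBm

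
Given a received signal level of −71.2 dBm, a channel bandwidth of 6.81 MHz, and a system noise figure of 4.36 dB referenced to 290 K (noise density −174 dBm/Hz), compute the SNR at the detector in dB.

30.1 dB

Noise floor: N = −174 + 10 log₁₀(B) + NF
10 log₁₀(6.81×10⁶) = 68.33 dB
N = −174 + 68.33 + 4.36 = −101.31 dBm
SNR = P_sig − N = −71.2 − (−101.31) = 30.11 dB → 30.1 dB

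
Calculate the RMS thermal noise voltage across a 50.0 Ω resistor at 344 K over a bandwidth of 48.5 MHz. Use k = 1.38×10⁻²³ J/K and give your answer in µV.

6.79 µV

V_n = √(4kTRB)
4kTRB = 4 × 1.38×10⁻²³ × 344 × 5.00×10¹ × 4.85×10⁷ = 4.60×10⁻¹¹ V²
V_n = √(4.60×10⁻¹¹) = 6.79×10⁻⁶ V = 6.79 µV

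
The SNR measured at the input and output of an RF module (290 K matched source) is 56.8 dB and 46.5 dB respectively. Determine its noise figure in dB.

NF (dB) = SNR_in(dB) − SNR_out(dB) when the source is at T₀
NF = 56.8 − 46.5 = 10.3 dB

10.3 dB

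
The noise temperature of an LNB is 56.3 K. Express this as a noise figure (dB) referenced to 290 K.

0.771 dB

F = 1 + T_e/T₀ = 1 + 56.3/290 = 1.19414
NF = 10 log₁₀(1.19414) = 0.771 dB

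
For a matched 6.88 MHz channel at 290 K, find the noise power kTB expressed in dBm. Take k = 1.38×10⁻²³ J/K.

−105.6 dBm

P_n = kTB = 1.38×10⁻²³ × 290 × 6.88×10⁶ = 2.75×10⁻¹⁴ W
In dBm: 10 log₁₀(2.75×10⁻¹⁴ / 10⁻³) = −105.6 dBm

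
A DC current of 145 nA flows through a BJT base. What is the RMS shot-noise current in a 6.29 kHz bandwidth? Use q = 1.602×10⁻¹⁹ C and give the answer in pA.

17.1 pA

I_n = √(2qI·B)
2qI·B = 2 × 1.602×10⁻¹⁹ × 1.45×10⁻⁷ × 6.29×10³ = 2.92×10⁻²² A²
I_n = √(2.92×10⁻²²) = 1.71×10⁻¹¹ A = 17.1 pA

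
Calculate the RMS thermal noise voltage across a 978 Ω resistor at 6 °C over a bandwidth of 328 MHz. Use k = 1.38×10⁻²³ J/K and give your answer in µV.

70.3 µV

T = 6 °C + 273.15 = 279.15 K
V_n = √(4kTRB)
4kTRB = 4 × 1.38×10⁻²³ × 279.15 × 9.78×10² × 3.28×10⁸ = 4.94×10⁻⁹ V²
V_n = √(4.94×10⁻⁹) = 7.03×10⁻⁵ V = 70.3 µV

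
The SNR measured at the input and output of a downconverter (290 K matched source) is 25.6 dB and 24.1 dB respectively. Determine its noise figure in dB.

NF (dB) = SNR_in(dB) − SNR_out(dB) when the source is at T₀
NF = 25.6 − 24.1 = 1.5 dB

1.5 dB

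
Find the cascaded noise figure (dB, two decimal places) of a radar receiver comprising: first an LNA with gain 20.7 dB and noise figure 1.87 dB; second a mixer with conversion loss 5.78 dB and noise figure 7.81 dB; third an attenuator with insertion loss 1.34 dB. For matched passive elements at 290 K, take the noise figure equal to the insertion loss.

2.02 dB

Convert to linear (a loss of L dB is a gain of −L dB): F_i = 10^(NF_i/10), G_i = 10^(G_i,dB/10)
  Stage 1: F_1 = 10^(1.87/10) = 1.538, G_1 = 10^(20.7/10) = 117.5
  Stage 2: F_2 = 10^(7.81/10) = 6.039, G_2 = 10^(−5.78/10) = 0.2642
  Stage 3: F_3 = 10^(1.34/10) = 1.361, G_3 = 10^(−1.34/10) = 0.7345
Friis cascade:
  F = 1.538 + (6.039 − 1)/117.5 + (1.361 − 1)/31.05 = 1.593
NF = 10 log₁₀(1.593) = 2.02 dB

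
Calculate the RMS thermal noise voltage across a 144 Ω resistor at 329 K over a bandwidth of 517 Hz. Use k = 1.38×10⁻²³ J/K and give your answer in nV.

36.8 nV

V_n = √(4kTRB)
4kTRB = 4 × 1.38×10⁻²³ × 329 × 1.44×10² × 5.17×10² = 1.35×10⁻¹⁵ V²
V_n = √(1.35×10⁻¹⁵) = 3.68×10⁻⁸ V = 36.8 nV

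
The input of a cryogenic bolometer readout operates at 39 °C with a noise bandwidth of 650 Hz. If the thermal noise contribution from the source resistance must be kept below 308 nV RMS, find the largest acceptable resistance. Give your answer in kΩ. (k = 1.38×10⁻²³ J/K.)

8.47 kΩ

T = 39 °C + 273.15 = 312.15 K
Johnson–Nyquist: V_n = √(4kTRB) ⇒ R = V_n² / (4kTB)
4kTB = 4 × 1.38×10⁻²³ × 312.15 × 6.50×10² = 1.12×10⁻¹⁷
R = (3.08×10⁻⁷)² / 1.12×10⁻¹⁷ = 8.47×10³ Ω = 8.47 kΩ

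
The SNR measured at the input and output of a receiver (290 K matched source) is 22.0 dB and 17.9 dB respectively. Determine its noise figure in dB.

4.1 dB

NF (dB) = SNR_in(dB) − SNR_out(dB) when the source is at T₀
NF = 22.0 − 17.9 = 4.1 dB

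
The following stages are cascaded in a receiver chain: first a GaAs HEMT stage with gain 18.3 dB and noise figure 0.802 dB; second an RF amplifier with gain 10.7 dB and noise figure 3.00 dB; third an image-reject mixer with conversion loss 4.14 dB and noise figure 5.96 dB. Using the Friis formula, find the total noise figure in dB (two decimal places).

Convert to linear (a loss of L dB is a gain of −L dB): F_i = 10^(NF_i/10), G_i = 10^(G_i,dB/10)
  Stage 1: F_1 = 10^(0.802/10) = 1.203, G_1 = 10^(18.3/10) = 67.61
  Stage 2: F_2 = 10^(3.00/10) = 1.995, G_2 = 10^(10.7/10) = 11.75
  Stage 3: F_3 = 10^(5.96/10) = 3.945, G_3 = 10^(−4.14/10) = 0.3855
Friis cascade:
  F = 1.203 + (1.995 − 1)/67.61 + (3.945 − 1)/794.3 = 1.221
NF = 10 log₁₀(1.221) = 0.87 dB

0.87 dB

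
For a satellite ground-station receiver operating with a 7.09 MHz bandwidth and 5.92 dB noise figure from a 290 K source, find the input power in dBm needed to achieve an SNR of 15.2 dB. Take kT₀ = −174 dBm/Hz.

−84.4 dBm

Sensitivity = −174 + 10 log₁₀(B) + NF + SNR_min
= −174 + 68.51 + 5.92 + 15.2
= −84.37 dBm → −84.4 dBm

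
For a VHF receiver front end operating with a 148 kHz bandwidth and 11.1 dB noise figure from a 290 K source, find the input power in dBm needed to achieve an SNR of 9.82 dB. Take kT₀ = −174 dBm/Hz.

−101.4 dBm

Sensitivity = −174 + 10 log₁₀(B) + NF + SNR_min
= −174 + 51.7 + 11.1 + 9.82
= −101.38 dBm → −101.4 dBm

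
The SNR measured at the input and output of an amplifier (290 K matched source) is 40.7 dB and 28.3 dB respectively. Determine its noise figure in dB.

NF (dB) = SNR_in(dB) − SNR_out(dB) when the source is at T₀
NF = 40.7 − 28.3 = 12.4 dB

12.4 dB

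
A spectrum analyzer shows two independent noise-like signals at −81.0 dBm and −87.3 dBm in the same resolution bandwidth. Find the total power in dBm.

Convert to linear, add, convert back:
P₁ = 7.94×10⁻¹² W, P₂ = 1.86×10⁻¹² W
P_tot = 9.81×10⁻¹² W → 10 log₁₀(P_tot / 10⁻³) = −80.1 dBm

−80.1 dBm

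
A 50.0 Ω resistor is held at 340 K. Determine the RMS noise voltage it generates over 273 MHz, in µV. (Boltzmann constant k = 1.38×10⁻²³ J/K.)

V_n = √(4kTRB)
4kTRB = 4 × 1.38×10⁻²³ × 340 × 5.00×10¹ × 2.73×10⁸ = 2.56×10⁻¹⁰ V²
V_n = √(2.56×10⁻¹⁰) = 1.60×10⁻⁵ V = 16.0 µV

16.0 µV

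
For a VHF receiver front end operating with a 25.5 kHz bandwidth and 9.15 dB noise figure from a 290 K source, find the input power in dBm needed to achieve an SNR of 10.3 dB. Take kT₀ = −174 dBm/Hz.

Sensitivity = −174 + 10 log₁₀(B) + NF + SNR_min
= −174 + 44.07 + 9.15 + 10.3
= −110.48 dBm → −110.5 dBm

−110.5 dBm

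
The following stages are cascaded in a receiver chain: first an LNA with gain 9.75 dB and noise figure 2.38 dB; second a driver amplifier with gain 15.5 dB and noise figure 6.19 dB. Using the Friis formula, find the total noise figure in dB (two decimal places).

3.15 dB

Convert to linear (a loss of L dB is a gain of −L dB): F_i = 10^(NF_i/10), G_i = 10^(G_i,dB/10)
  Stage 1: F_1 = 10^(2.38/10) = 1.730, G_1 = 10^(9.75/10) = 9.441
  Stage 2: F_2 = 10^(6.19/10) = 4.159, G_2 = 10^(15.5/10) = 35.48
Friis cascade:
  F = 1.730 + (4.159 − 1)/9.441 = 2.064
NF = 10 log₁₀(2.064) = 3.15 dB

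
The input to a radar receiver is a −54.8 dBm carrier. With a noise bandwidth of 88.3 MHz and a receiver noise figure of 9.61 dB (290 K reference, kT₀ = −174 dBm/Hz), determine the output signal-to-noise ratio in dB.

Noise floor: N = −174 + 10 log₁₀(B) + NF
10 log₁₀(8.83×10⁷) = 79.46 dB
N = −174 + 79.46 + 9.61 = −84.93 dBm
SNR = P_sig − N = −54.8 − (−84.93) = 30.13 dB → 30.1 dB

30.1 dB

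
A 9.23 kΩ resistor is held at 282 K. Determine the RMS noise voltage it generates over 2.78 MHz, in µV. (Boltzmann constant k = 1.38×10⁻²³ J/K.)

V_n = √(4kTRB)
4kTRB = 4 × 1.38×10⁻²³ × 282 × 9.23×10³ × 2.78×10⁶ = 3.99×10⁻¹⁰ V²
V_n = √(3.99×10⁻¹⁰) = 2.00×10⁻⁵ V = 20.0 µV

20.0 µV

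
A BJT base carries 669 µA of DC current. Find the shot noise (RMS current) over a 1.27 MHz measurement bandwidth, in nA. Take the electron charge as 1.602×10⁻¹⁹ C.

I_n = √(2qI·B)
2qI·B = 2 × 1.602×10⁻¹⁹ × 6.69×10⁻⁴ × 1.27×10⁶ = 2.72×10⁻¹⁶ A²
I_n = √(2.72×10⁻¹⁶) = 1.65×10⁻⁸ A = 16.5 nA

16.5 nA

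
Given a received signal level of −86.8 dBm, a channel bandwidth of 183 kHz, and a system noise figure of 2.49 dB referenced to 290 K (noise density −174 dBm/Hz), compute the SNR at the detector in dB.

32.1 dB

Noise floor: N = −174 + 10 log₁₀(B) + NF
10 log₁₀(1.83×10⁵) = 52.62 dB
N = −174 + 52.62 + 2.49 = −118.89 dBm
SNR = P_sig − N = −86.8 − (−118.89) = 32.09 dB → 32.1 dB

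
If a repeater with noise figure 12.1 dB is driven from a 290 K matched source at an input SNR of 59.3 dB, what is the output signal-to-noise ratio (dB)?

By definition F = SNR_in/SNR_out, so in dB: SNR_out = SNR_in − NF
SNR_out = 59.3 − 12.1 = 47.2 dB

47.2 dB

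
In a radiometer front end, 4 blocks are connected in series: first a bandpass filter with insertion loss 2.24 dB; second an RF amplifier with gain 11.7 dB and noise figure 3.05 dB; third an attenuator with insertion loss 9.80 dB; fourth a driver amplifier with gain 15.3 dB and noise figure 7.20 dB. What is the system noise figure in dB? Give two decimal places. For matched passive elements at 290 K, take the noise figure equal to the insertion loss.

Convert to linear (a loss of L dB is a gain of −L dB): F_i = 10^(NF_i/10), G_i = 10^(G_i,dB/10)
  Stage 1: F_1 = 10^(2.24/10) = 1.675, G_1 = 10^(−2.24/10) = 0.5970
  Stage 2: F_2 = 10^(3.05/10) = 2.018, G_2 = 10^(11.7/10) = 14.79
  Stage 3: F_3 = 10^(9.80/10) = 9.550, G_3 = 10^(−9.80/10) = 0.1047
  Stage 4: F_4 = 10^(7.20/10) = 5.248, G_4 = 10^(15.3/10) = 33.88
Friis cascade:
  F = 1.675 + (2.018 − 1)/0.5970 + (9.550 − 1)/8.831 + (5.248 − 1)/0.9247 = 8.943
NF = 10 log₁₀(8.943) = 9.51 dB

9.51 dB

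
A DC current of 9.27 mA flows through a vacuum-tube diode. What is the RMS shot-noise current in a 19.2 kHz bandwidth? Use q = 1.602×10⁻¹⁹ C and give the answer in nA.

7.55 nA

I_n = √(2qI·B)
2qI·B = 2 × 1.602×10⁻¹⁹ × 9.27×10⁻³ × 1.92×10⁴ = 5.70×10⁻¹⁷ A²
I_n = √(5.70×10⁻¹⁷) = 7.55×10⁻⁹ A = 7.55 nA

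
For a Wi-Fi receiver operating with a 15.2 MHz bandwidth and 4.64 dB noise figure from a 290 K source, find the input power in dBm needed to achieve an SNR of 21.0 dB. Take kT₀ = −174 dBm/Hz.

−76.5 dBm

Sensitivity = −174 + 10 log₁₀(B) + NF + SNR_min
= −174 + 71.82 + 4.64 + 21.0
= −76.54 dBm → −76.5 dBm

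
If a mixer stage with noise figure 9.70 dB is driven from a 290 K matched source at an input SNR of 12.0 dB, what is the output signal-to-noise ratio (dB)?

2.30 dB

By definition F = SNR_in/SNR_out, so in dB: SNR_out = SNR_in − NF
SNR_out = 12.0 − 9.70 = 2.30 dB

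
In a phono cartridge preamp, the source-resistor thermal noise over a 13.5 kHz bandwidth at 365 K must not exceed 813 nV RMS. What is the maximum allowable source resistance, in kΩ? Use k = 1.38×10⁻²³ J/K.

2.43 kΩ

Johnson–Nyquist: V_n = √(4kTRB) ⇒ R = V_n² / (4kTB)
4kTB = 4 × 1.38×10⁻²³ × 365 × 1.35×10⁴ = 2.72×10⁻¹⁶
R = (8.13×10⁻⁷)² / 2.72×10⁻¹⁶ = 2.43×10³ Ω = 2.43 kΩ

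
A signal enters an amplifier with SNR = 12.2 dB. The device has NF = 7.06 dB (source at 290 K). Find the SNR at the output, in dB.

5.14 dB

By definition F = SNR_in/SNR_out, so in dB: SNR_out = SNR_in − NF
SNR_out = 12.2 − 7.06 = 5.14 dB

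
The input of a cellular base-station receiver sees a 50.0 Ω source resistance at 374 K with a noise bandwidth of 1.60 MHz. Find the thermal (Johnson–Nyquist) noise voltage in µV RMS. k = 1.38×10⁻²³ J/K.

V_n = √(4kTRB)
4kTRB = 4 × 1.38×10⁻²³ × 374 × 5.00×10¹ × 1.60×10⁶ = 1.65×10⁻¹² V²
V_n = √(1.65×10⁻¹²) = 1.29×10⁻⁶ V = 1.29 µV

1.29 µV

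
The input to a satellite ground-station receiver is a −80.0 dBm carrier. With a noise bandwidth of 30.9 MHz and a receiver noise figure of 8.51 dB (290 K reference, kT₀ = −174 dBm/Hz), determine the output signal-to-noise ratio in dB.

Noise floor: N = −174 + 10 log₁₀(B) + NF
10 log₁₀(3.09×10⁷) = 74.9 dB
N = −174 + 74.9 + 8.51 = −90.59 dBm
SNR = P_sig − N = −80.0 − (−90.59) = 10.59 dB → 10.6 dB

10.6 dB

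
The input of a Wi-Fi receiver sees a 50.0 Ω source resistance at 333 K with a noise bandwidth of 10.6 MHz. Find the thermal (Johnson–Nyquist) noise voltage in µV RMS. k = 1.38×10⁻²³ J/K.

V_n = √(4kTRB)
4kTRB = 4 × 1.38×10⁻²³ × 333 × 5.00×10¹ × 1.06×10⁷ = 9.74×10⁻¹² V²
V_n = √(9.74×10⁻¹²) = 3.12×10⁻⁶ V = 3.12 µV

3.12 µV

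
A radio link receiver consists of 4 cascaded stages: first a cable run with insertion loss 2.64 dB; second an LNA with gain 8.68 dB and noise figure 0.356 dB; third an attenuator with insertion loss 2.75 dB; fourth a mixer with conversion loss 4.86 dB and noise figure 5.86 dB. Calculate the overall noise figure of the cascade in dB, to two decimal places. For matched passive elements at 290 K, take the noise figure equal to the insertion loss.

Convert to linear (a loss of L dB is a gain of −L dB): F_i = 10^(NF_i/10), G_i = 10^(G_i,dB/10)
  Stage 1: F_1 = 10^(2.64/10) = 1.837, G_1 = 10^(−2.64/10) = 0.5445
  Stage 2: F_2 = 10^(0.356/10) = 1.085, G_2 = 10^(8.68/10) = 7.379
  Stage 3: F_3 = 10^(2.75/10) = 1.884, G_3 = 10^(−2.75/10) = 0.5309
  Stage 4: F_4 = 10^(5.86/10) = 3.855, G_4 = 10^(−4.86/10) = 0.3266
Friis cascade:
  F = 1.837 + (1.085 − 1)/0.5445 + (1.884 − 1)/4.018 + (3.855 − 1)/2.133 = 3.552
NF = 10 log₁₀(3.552) = 5.50 dB

5.50 dB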